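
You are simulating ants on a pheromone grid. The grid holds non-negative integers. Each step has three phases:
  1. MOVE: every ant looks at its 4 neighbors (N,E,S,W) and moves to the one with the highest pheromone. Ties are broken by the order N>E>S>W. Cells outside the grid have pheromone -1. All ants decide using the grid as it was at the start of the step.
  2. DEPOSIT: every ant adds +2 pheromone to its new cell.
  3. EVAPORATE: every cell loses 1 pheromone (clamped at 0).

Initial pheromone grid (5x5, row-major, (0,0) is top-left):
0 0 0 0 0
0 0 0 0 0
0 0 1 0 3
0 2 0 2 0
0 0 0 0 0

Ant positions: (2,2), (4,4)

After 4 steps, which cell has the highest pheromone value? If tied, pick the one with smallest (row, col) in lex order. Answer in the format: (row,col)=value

Step 1: ant0:(2,2)->N->(1,2) | ant1:(4,4)->N->(3,4)
  grid max=2 at (2,4)
Step 2: ant0:(1,2)->N->(0,2) | ant1:(3,4)->N->(2,4)
  grid max=3 at (2,4)
Step 3: ant0:(0,2)->E->(0,3) | ant1:(2,4)->N->(1,4)
  grid max=2 at (2,4)
Step 4: ant0:(0,3)->E->(0,4) | ant1:(1,4)->S->(2,4)
  grid max=3 at (2,4)
Final grid:
  0 0 0 0 1
  0 0 0 0 0
  0 0 0 0 3
  0 0 0 0 0
  0 0 0 0 0
Max pheromone 3 at (2,4)

Answer: (2,4)=3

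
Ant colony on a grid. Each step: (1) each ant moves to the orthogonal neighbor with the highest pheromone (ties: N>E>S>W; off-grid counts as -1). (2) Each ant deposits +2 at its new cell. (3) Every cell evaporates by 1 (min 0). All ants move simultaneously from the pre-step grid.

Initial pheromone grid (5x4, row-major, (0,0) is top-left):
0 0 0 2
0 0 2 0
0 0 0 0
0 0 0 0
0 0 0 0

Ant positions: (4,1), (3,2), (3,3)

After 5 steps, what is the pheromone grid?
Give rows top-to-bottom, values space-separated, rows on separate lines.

After step 1: ants at (3,1),(2,2),(2,3)
  0 0 0 1
  0 0 1 0
  0 0 1 1
  0 1 0 0
  0 0 0 0
After step 2: ants at (2,1),(1,2),(2,2)
  0 0 0 0
  0 0 2 0
  0 1 2 0
  0 0 0 0
  0 0 0 0
After step 3: ants at (2,2),(2,2),(1,2)
  0 0 0 0
  0 0 3 0
  0 0 5 0
  0 0 0 0
  0 0 0 0
After step 4: ants at (1,2),(1,2),(2,2)
  0 0 0 0
  0 0 6 0
  0 0 6 0
  0 0 0 0
  0 0 0 0
After step 5: ants at (2,2),(2,2),(1,2)
  0 0 0 0
  0 0 7 0
  0 0 9 0
  0 0 0 0
  0 0 0 0

0 0 0 0
0 0 7 0
0 0 9 0
0 0 0 0
0 0 0 0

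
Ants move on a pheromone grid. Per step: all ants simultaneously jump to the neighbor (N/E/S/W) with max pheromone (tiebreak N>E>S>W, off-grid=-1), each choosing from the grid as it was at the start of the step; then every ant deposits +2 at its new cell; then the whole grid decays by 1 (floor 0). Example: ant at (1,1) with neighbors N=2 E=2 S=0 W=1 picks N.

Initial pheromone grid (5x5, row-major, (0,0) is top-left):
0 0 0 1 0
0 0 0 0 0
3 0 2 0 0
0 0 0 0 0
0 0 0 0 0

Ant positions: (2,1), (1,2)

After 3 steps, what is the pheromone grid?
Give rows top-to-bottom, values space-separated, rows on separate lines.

After step 1: ants at (2,0),(2,2)
  0 0 0 0 0
  0 0 0 0 0
  4 0 3 0 0
  0 0 0 0 0
  0 0 0 0 0
After step 2: ants at (1,0),(1,2)
  0 0 0 0 0
  1 0 1 0 0
  3 0 2 0 0
  0 0 0 0 0
  0 0 0 0 0
After step 3: ants at (2,0),(2,2)
  0 0 0 0 0
  0 0 0 0 0
  4 0 3 0 0
  0 0 0 0 0
  0 0 0 0 0

0 0 0 0 0
0 0 0 0 0
4 0 3 0 0
0 0 0 0 0
0 0 0 0 0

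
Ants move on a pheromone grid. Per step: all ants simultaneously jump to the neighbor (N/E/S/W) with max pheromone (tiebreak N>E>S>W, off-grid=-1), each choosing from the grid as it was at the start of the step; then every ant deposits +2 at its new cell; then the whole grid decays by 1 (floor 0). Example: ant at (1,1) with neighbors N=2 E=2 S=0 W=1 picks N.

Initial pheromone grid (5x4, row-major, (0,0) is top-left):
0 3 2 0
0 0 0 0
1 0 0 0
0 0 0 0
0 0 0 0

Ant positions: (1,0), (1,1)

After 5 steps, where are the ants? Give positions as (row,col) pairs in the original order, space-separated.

Step 1: ant0:(1,0)->S->(2,0) | ant1:(1,1)->N->(0,1)
  grid max=4 at (0,1)
Step 2: ant0:(2,0)->N->(1,0) | ant1:(0,1)->E->(0,2)
  grid max=3 at (0,1)
Step 3: ant0:(1,0)->S->(2,0) | ant1:(0,2)->W->(0,1)
  grid max=4 at (0,1)
Step 4: ant0:(2,0)->N->(1,0) | ant1:(0,1)->E->(0,2)
  grid max=3 at (0,1)
Step 5: ant0:(1,0)->S->(2,0) | ant1:(0,2)->W->(0,1)
  grid max=4 at (0,1)

(2,0) (0,1)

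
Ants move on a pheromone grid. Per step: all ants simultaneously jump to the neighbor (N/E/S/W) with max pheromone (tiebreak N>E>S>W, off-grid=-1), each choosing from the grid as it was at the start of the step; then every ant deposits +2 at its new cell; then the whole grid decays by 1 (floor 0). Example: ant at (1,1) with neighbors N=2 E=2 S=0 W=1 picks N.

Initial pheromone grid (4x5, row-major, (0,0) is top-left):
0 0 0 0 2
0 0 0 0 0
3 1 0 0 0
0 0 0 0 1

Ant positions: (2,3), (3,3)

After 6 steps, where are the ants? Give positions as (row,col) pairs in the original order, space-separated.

Step 1: ant0:(2,3)->N->(1,3) | ant1:(3,3)->E->(3,4)
  grid max=2 at (2,0)
Step 2: ant0:(1,3)->N->(0,3) | ant1:(3,4)->N->(2,4)
  grid max=1 at (0,3)
Step 3: ant0:(0,3)->E->(0,4) | ant1:(2,4)->S->(3,4)
  grid max=2 at (3,4)
Step 4: ant0:(0,4)->S->(1,4) | ant1:(3,4)->N->(2,4)
  grid max=1 at (1,4)
Step 5: ant0:(1,4)->S->(2,4) | ant1:(2,4)->N->(1,4)
  grid max=2 at (1,4)
Step 6: ant0:(2,4)->N->(1,4) | ant1:(1,4)->S->(2,4)
  grid max=3 at (1,4)

(1,4) (2,4)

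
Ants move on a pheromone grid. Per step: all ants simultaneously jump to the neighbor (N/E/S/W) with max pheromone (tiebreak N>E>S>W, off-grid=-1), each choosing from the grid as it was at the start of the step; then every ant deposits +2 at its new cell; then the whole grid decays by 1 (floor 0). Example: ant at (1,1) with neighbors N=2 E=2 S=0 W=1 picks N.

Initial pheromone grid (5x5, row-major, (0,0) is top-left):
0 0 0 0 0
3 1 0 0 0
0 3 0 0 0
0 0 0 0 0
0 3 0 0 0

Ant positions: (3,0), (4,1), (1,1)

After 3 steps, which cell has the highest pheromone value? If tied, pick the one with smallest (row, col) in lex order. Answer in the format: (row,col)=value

Answer: (2,1)=8

Derivation:
Step 1: ant0:(3,0)->N->(2,0) | ant1:(4,1)->N->(3,1) | ant2:(1,1)->S->(2,1)
  grid max=4 at (2,1)
Step 2: ant0:(2,0)->E->(2,1) | ant1:(3,1)->N->(2,1) | ant2:(2,1)->S->(3,1)
  grid max=7 at (2,1)
Step 3: ant0:(2,1)->S->(3,1) | ant1:(2,1)->S->(3,1) | ant2:(3,1)->N->(2,1)
  grid max=8 at (2,1)
Final grid:
  0 0 0 0 0
  0 0 0 0 0
  0 8 0 0 0
  0 5 0 0 0
  0 0 0 0 0
Max pheromone 8 at (2,1)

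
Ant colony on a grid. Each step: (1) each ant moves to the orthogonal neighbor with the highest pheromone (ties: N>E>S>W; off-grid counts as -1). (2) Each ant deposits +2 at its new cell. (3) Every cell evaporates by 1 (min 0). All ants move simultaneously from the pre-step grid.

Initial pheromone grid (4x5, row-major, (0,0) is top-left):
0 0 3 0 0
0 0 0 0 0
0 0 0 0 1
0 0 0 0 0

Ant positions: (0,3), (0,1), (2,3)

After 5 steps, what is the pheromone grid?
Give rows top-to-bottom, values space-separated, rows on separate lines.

After step 1: ants at (0,2),(0,2),(2,4)
  0 0 6 0 0
  0 0 0 0 0
  0 0 0 0 2
  0 0 0 0 0
After step 2: ants at (0,3),(0,3),(1,4)
  0 0 5 3 0
  0 0 0 0 1
  0 0 0 0 1
  0 0 0 0 0
After step 3: ants at (0,2),(0,2),(2,4)
  0 0 8 2 0
  0 0 0 0 0
  0 0 0 0 2
  0 0 0 0 0
After step 4: ants at (0,3),(0,3),(1,4)
  0 0 7 5 0
  0 0 0 0 1
  0 0 0 0 1
  0 0 0 0 0
After step 5: ants at (0,2),(0,2),(2,4)
  0 0 10 4 0
  0 0 0 0 0
  0 0 0 0 2
  0 0 0 0 0

0 0 10 4 0
0 0 0 0 0
0 0 0 0 2
0 0 0 0 0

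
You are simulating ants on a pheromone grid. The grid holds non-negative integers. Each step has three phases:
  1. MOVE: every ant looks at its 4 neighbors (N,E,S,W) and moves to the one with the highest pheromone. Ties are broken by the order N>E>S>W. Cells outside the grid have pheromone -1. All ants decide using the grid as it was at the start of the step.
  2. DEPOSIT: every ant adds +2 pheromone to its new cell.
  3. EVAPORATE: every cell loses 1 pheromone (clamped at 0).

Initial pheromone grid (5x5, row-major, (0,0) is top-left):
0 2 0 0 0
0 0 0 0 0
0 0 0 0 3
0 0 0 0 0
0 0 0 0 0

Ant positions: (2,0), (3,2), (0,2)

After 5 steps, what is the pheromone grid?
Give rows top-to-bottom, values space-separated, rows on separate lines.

After step 1: ants at (1,0),(2,2),(0,1)
  0 3 0 0 0
  1 0 0 0 0
  0 0 1 0 2
  0 0 0 0 0
  0 0 0 0 0
After step 2: ants at (0,0),(1,2),(0,2)
  1 2 1 0 0
  0 0 1 0 0
  0 0 0 0 1
  0 0 0 0 0
  0 0 0 0 0
After step 3: ants at (0,1),(0,2),(0,1)
  0 5 2 0 0
  0 0 0 0 0
  0 0 0 0 0
  0 0 0 0 0
  0 0 0 0 0
After step 4: ants at (0,2),(0,1),(0,2)
  0 6 5 0 0
  0 0 0 0 0
  0 0 0 0 0
  0 0 0 0 0
  0 0 0 0 0
After step 5: ants at (0,1),(0,2),(0,1)
  0 9 6 0 0
  0 0 0 0 0
  0 0 0 0 0
  0 0 0 0 0
  0 0 0 0 0

0 9 6 0 0
0 0 0 0 0
0 0 0 0 0
0 0 0 0 0
0 0 0 0 0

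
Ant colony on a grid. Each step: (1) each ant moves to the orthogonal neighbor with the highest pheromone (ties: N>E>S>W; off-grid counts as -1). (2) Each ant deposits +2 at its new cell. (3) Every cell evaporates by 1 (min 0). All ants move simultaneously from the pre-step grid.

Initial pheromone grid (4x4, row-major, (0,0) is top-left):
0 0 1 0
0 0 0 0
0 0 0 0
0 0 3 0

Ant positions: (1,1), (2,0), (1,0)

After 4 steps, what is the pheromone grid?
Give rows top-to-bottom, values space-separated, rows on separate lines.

After step 1: ants at (0,1),(1,0),(0,0)
  1 1 0 0
  1 0 0 0
  0 0 0 0
  0 0 2 0
After step 2: ants at (0,0),(0,0),(0,1)
  4 2 0 0
  0 0 0 0
  0 0 0 0
  0 0 1 0
After step 3: ants at (0,1),(0,1),(0,0)
  5 5 0 0
  0 0 0 0
  0 0 0 0
  0 0 0 0
After step 4: ants at (0,0),(0,0),(0,1)
  8 6 0 0
  0 0 0 0
  0 0 0 0
  0 0 0 0

8 6 0 0
0 0 0 0
0 0 0 0
0 0 0 0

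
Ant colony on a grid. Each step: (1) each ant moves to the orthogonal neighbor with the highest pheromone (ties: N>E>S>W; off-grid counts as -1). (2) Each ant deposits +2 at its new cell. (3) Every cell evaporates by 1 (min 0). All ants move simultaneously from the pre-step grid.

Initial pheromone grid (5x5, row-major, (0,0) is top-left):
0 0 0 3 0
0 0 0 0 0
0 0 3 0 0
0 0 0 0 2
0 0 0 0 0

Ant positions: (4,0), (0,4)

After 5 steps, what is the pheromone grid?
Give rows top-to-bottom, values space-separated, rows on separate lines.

After step 1: ants at (3,0),(0,3)
  0 0 0 4 0
  0 0 0 0 0
  0 0 2 0 0
  1 0 0 0 1
  0 0 0 0 0
After step 2: ants at (2,0),(0,4)
  0 0 0 3 1
  0 0 0 0 0
  1 0 1 0 0
  0 0 0 0 0
  0 0 0 0 0
After step 3: ants at (1,0),(0,3)
  0 0 0 4 0
  1 0 0 0 0
  0 0 0 0 0
  0 0 0 0 0
  0 0 0 0 0
After step 4: ants at (0,0),(0,4)
  1 0 0 3 1
  0 0 0 0 0
  0 0 0 0 0
  0 0 0 0 0
  0 0 0 0 0
After step 5: ants at (0,1),(0,3)
  0 1 0 4 0
  0 0 0 0 0
  0 0 0 0 0
  0 0 0 0 0
  0 0 0 0 0

0 1 0 4 0
0 0 0 0 0
0 0 0 0 0
0 0 0 0 0
0 0 0 0 0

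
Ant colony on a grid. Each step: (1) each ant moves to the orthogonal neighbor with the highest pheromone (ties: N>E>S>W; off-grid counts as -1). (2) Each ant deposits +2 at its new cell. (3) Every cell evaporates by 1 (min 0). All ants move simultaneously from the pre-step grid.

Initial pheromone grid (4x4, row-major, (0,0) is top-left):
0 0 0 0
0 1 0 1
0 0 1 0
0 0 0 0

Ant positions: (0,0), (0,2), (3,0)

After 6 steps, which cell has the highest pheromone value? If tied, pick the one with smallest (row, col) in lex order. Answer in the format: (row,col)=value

Step 1: ant0:(0,0)->E->(0,1) | ant1:(0,2)->E->(0,3) | ant2:(3,0)->N->(2,0)
  grid max=1 at (0,1)
Step 2: ant0:(0,1)->E->(0,2) | ant1:(0,3)->S->(1,3) | ant2:(2,0)->N->(1,0)
  grid max=1 at (0,2)
Step 3: ant0:(0,2)->E->(0,3) | ant1:(1,3)->N->(0,3) | ant2:(1,0)->N->(0,0)
  grid max=3 at (0,3)
Step 4: ant0:(0,3)->S->(1,3) | ant1:(0,3)->S->(1,3) | ant2:(0,0)->E->(0,1)
  grid max=3 at (1,3)
Step 5: ant0:(1,3)->N->(0,3) | ant1:(1,3)->N->(0,3) | ant2:(0,1)->E->(0,2)
  grid max=5 at (0,3)
Step 6: ant0:(0,3)->S->(1,3) | ant1:(0,3)->S->(1,3) | ant2:(0,2)->E->(0,3)
  grid max=6 at (0,3)
Final grid:
  0 0 0 6
  0 0 0 5
  0 0 0 0
  0 0 0 0
Max pheromone 6 at (0,3)

Answer: (0,3)=6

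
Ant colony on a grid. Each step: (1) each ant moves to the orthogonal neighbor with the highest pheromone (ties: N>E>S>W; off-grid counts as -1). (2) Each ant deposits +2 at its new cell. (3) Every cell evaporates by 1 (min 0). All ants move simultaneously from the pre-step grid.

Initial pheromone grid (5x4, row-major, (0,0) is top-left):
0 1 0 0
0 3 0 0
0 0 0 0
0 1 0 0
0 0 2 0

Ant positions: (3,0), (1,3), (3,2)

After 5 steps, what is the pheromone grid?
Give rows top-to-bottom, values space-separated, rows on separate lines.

After step 1: ants at (3,1),(0,3),(4,2)
  0 0 0 1
  0 2 0 0
  0 0 0 0
  0 2 0 0
  0 0 3 0
After step 2: ants at (2,1),(1,3),(3,2)
  0 0 0 0
  0 1 0 1
  0 1 0 0
  0 1 1 0
  0 0 2 0
After step 3: ants at (1,1),(0,3),(4,2)
  0 0 0 1
  0 2 0 0
  0 0 0 0
  0 0 0 0
  0 0 3 0
After step 4: ants at (0,1),(1,3),(3,2)
  0 1 0 0
  0 1 0 1
  0 0 0 0
  0 0 1 0
  0 0 2 0
After step 5: ants at (1,1),(0,3),(4,2)
  0 0 0 1
  0 2 0 0
  0 0 0 0
  0 0 0 0
  0 0 3 0

0 0 0 1
0 2 0 0
0 0 0 0
0 0 0 0
0 0 3 0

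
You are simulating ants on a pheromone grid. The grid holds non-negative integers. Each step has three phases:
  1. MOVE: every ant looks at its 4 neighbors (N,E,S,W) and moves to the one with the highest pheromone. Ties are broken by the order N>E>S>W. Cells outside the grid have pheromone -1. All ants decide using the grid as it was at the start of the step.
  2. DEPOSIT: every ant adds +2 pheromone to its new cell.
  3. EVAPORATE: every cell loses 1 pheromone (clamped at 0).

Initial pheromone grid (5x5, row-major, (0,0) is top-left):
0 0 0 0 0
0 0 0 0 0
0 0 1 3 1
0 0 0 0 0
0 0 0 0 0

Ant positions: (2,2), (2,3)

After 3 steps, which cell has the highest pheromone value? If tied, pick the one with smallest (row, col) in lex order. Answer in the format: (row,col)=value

Step 1: ant0:(2,2)->E->(2,3) | ant1:(2,3)->E->(2,4)
  grid max=4 at (2,3)
Step 2: ant0:(2,3)->E->(2,4) | ant1:(2,4)->W->(2,3)
  grid max=5 at (2,3)
Step 3: ant0:(2,4)->W->(2,3) | ant1:(2,3)->E->(2,4)
  grid max=6 at (2,3)
Final grid:
  0 0 0 0 0
  0 0 0 0 0
  0 0 0 6 4
  0 0 0 0 0
  0 0 0 0 0
Max pheromone 6 at (2,3)

Answer: (2,3)=6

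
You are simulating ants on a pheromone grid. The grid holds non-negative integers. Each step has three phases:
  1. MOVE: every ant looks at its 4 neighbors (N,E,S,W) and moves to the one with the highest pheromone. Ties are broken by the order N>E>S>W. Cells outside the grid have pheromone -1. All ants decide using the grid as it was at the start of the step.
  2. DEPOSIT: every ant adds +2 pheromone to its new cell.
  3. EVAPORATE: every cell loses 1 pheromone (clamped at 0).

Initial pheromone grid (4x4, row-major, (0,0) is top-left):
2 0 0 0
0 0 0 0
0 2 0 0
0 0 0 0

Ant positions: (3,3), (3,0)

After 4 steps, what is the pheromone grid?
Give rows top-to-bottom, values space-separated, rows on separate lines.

After step 1: ants at (2,3),(2,0)
  1 0 0 0
  0 0 0 0
  1 1 0 1
  0 0 0 0
After step 2: ants at (1,3),(2,1)
  0 0 0 0
  0 0 0 1
  0 2 0 0
  0 0 0 0
After step 3: ants at (0,3),(1,1)
  0 0 0 1
  0 1 0 0
  0 1 0 0
  0 0 0 0
After step 4: ants at (1,3),(2,1)
  0 0 0 0
  0 0 0 1
  0 2 0 0
  0 0 0 0

0 0 0 0
0 0 0 1
0 2 0 0
0 0 0 0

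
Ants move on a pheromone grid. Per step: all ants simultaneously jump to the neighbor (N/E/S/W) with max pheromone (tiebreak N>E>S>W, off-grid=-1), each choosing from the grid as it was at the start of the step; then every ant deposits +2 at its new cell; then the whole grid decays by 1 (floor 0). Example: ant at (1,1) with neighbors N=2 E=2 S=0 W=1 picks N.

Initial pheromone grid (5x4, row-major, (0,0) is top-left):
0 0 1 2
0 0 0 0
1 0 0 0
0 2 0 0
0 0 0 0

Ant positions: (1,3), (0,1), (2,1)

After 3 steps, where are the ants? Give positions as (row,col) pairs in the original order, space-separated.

Step 1: ant0:(1,3)->N->(0,3) | ant1:(0,1)->E->(0,2) | ant2:(2,1)->S->(3,1)
  grid max=3 at (0,3)
Step 2: ant0:(0,3)->W->(0,2) | ant1:(0,2)->E->(0,3) | ant2:(3,1)->N->(2,1)
  grid max=4 at (0,3)
Step 3: ant0:(0,2)->E->(0,3) | ant1:(0,3)->W->(0,2) | ant2:(2,1)->S->(3,1)
  grid max=5 at (0,3)

(0,3) (0,2) (3,1)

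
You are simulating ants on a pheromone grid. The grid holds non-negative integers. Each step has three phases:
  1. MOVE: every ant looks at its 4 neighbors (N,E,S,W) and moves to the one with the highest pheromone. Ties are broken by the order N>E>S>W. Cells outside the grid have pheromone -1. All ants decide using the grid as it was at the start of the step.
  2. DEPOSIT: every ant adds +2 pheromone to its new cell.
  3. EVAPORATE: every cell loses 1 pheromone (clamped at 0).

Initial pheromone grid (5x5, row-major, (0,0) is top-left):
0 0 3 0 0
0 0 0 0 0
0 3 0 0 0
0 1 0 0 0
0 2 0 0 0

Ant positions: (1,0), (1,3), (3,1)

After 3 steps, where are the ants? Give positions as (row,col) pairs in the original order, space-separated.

Step 1: ant0:(1,0)->N->(0,0) | ant1:(1,3)->N->(0,3) | ant2:(3,1)->N->(2,1)
  grid max=4 at (2,1)
Step 2: ant0:(0,0)->E->(0,1) | ant1:(0,3)->W->(0,2) | ant2:(2,1)->N->(1,1)
  grid max=3 at (0,2)
Step 3: ant0:(0,1)->E->(0,2) | ant1:(0,2)->W->(0,1) | ant2:(1,1)->S->(2,1)
  grid max=4 at (0,2)

(0,2) (0,1) (2,1)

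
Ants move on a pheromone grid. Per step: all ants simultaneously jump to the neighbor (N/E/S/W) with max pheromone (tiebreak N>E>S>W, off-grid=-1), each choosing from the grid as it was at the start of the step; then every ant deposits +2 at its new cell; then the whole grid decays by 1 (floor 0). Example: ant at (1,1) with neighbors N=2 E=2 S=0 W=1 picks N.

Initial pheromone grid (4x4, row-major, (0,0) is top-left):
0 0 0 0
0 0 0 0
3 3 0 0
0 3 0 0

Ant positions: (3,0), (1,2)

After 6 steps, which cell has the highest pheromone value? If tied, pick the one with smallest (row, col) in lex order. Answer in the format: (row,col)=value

Step 1: ant0:(3,0)->N->(2,0) | ant1:(1,2)->N->(0,2)
  grid max=4 at (2,0)
Step 2: ant0:(2,0)->E->(2,1) | ant1:(0,2)->E->(0,3)
  grid max=3 at (2,0)
Step 3: ant0:(2,1)->W->(2,0) | ant1:(0,3)->S->(1,3)
  grid max=4 at (2,0)
Step 4: ant0:(2,0)->E->(2,1) | ant1:(1,3)->N->(0,3)
  grid max=3 at (2,0)
Step 5: ant0:(2,1)->W->(2,0) | ant1:(0,3)->S->(1,3)
  grid max=4 at (2,0)
Step 6: ant0:(2,0)->E->(2,1) | ant1:(1,3)->N->(0,3)
  grid max=3 at (2,0)
Final grid:
  0 0 0 1
  0 0 0 0
  3 3 0 0
  0 0 0 0
Max pheromone 3 at (2,0)

Answer: (2,0)=3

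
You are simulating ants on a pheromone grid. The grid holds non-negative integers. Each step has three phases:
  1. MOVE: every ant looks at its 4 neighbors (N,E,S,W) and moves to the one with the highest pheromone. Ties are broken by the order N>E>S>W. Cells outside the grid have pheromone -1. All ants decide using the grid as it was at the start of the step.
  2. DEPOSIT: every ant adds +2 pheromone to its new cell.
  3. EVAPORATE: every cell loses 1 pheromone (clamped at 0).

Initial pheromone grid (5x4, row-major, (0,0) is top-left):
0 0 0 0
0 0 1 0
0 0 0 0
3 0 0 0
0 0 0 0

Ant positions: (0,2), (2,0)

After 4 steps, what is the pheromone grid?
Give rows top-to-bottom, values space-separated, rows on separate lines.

After step 1: ants at (1,2),(3,0)
  0 0 0 0
  0 0 2 0
  0 0 0 0
  4 0 0 0
  0 0 0 0
After step 2: ants at (0,2),(2,0)
  0 0 1 0
  0 0 1 0
  1 0 0 0
  3 0 0 0
  0 0 0 0
After step 3: ants at (1,2),(3,0)
  0 0 0 0
  0 0 2 0
  0 0 0 0
  4 0 0 0
  0 0 0 0
After step 4: ants at (0,2),(2,0)
  0 0 1 0
  0 0 1 0
  1 0 0 0
  3 0 0 0
  0 0 0 0

0 0 1 0
0 0 1 0
1 0 0 0
3 0 0 0
0 0 0 0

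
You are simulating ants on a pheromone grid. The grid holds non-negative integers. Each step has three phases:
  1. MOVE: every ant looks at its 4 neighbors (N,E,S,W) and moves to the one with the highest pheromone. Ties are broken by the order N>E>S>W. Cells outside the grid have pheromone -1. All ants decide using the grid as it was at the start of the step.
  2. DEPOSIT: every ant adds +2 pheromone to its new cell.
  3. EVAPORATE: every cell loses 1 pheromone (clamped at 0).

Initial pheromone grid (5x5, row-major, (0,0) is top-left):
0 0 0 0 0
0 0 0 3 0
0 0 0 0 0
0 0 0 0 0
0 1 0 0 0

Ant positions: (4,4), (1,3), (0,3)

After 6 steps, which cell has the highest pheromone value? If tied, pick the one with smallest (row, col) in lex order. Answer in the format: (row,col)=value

Answer: (1,3)=13

Derivation:
Step 1: ant0:(4,4)->N->(3,4) | ant1:(1,3)->N->(0,3) | ant2:(0,3)->S->(1,3)
  grid max=4 at (1,3)
Step 2: ant0:(3,4)->N->(2,4) | ant1:(0,3)->S->(1,3) | ant2:(1,3)->N->(0,3)
  grid max=5 at (1,3)
Step 3: ant0:(2,4)->N->(1,4) | ant1:(1,3)->N->(0,3) | ant2:(0,3)->S->(1,3)
  grid max=6 at (1,3)
Step 4: ant0:(1,4)->W->(1,3) | ant1:(0,3)->S->(1,3) | ant2:(1,3)->N->(0,3)
  grid max=9 at (1,3)
Step 5: ant0:(1,3)->N->(0,3) | ant1:(1,3)->N->(0,3) | ant2:(0,3)->S->(1,3)
  grid max=10 at (1,3)
Step 6: ant0:(0,3)->S->(1,3) | ant1:(0,3)->S->(1,3) | ant2:(1,3)->N->(0,3)
  grid max=13 at (1,3)
Final grid:
  0 0 0 8 0
  0 0 0 13 0
  0 0 0 0 0
  0 0 0 0 0
  0 0 0 0 0
Max pheromone 13 at (1,3)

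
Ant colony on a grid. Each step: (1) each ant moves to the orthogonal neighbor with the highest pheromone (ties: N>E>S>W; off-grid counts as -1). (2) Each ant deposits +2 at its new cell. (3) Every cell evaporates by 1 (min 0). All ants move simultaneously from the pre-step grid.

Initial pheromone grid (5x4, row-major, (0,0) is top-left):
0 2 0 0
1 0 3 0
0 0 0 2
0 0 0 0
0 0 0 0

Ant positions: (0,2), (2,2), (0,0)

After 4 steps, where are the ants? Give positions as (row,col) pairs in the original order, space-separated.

Step 1: ant0:(0,2)->S->(1,2) | ant1:(2,2)->N->(1,2) | ant2:(0,0)->E->(0,1)
  grid max=6 at (1,2)
Step 2: ant0:(1,2)->N->(0,2) | ant1:(1,2)->N->(0,2) | ant2:(0,1)->E->(0,2)
  grid max=5 at (0,2)
Step 3: ant0:(0,2)->S->(1,2) | ant1:(0,2)->S->(1,2) | ant2:(0,2)->S->(1,2)
  grid max=10 at (1,2)
Step 4: ant0:(1,2)->N->(0,2) | ant1:(1,2)->N->(0,2) | ant2:(1,2)->N->(0,2)
  grid max=9 at (0,2)

(0,2) (0,2) (0,2)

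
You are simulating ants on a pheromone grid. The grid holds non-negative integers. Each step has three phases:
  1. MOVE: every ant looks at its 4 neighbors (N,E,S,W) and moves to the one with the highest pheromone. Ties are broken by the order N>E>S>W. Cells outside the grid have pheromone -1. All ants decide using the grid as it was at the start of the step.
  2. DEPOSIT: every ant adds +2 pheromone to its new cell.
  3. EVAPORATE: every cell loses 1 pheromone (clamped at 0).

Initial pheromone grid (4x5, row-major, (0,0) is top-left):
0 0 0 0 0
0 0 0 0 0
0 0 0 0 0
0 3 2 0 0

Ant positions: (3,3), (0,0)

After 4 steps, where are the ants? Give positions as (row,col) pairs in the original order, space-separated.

Step 1: ant0:(3,3)->W->(3,2) | ant1:(0,0)->E->(0,1)
  grid max=3 at (3,2)
Step 2: ant0:(3,2)->W->(3,1) | ant1:(0,1)->E->(0,2)
  grid max=3 at (3,1)
Step 3: ant0:(3,1)->E->(3,2) | ant1:(0,2)->E->(0,3)
  grid max=3 at (3,2)
Step 4: ant0:(3,2)->W->(3,1) | ant1:(0,3)->E->(0,4)
  grid max=3 at (3,1)

(3,1) (0,4)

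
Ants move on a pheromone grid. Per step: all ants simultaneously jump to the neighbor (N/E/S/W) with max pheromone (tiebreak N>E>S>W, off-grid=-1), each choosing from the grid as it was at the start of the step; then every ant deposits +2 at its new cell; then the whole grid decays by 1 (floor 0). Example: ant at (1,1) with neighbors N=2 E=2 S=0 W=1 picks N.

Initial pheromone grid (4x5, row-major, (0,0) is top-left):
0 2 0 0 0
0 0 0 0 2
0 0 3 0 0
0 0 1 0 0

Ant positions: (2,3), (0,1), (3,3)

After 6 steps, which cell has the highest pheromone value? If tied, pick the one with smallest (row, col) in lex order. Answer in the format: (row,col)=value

Step 1: ant0:(2,3)->W->(2,2) | ant1:(0,1)->E->(0,2) | ant2:(3,3)->W->(3,2)
  grid max=4 at (2,2)
Step 2: ant0:(2,2)->S->(3,2) | ant1:(0,2)->W->(0,1) | ant2:(3,2)->N->(2,2)
  grid max=5 at (2,2)
Step 3: ant0:(3,2)->N->(2,2) | ant1:(0,1)->E->(0,2) | ant2:(2,2)->S->(3,2)
  grid max=6 at (2,2)
Step 4: ant0:(2,2)->S->(3,2) | ant1:(0,2)->W->(0,1) | ant2:(3,2)->N->(2,2)
  grid max=7 at (2,2)
Step 5: ant0:(3,2)->N->(2,2) | ant1:(0,1)->E->(0,2) | ant2:(2,2)->S->(3,2)
  grid max=8 at (2,2)
Step 6: ant0:(2,2)->S->(3,2) | ant1:(0,2)->W->(0,1) | ant2:(3,2)->N->(2,2)
  grid max=9 at (2,2)
Final grid:
  0 2 0 0 0
  0 0 0 0 0
  0 0 9 0 0
  0 0 7 0 0
Max pheromone 9 at (2,2)

Answer: (2,2)=9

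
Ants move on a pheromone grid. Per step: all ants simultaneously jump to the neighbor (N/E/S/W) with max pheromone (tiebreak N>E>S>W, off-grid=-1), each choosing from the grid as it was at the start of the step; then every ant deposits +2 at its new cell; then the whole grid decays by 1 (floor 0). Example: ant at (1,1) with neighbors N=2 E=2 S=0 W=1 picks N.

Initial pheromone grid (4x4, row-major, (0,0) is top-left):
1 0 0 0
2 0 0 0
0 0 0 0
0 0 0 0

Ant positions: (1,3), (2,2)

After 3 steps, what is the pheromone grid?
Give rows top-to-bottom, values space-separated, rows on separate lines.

After step 1: ants at (0,3),(1,2)
  0 0 0 1
  1 0 1 0
  0 0 0 0
  0 0 0 0
After step 2: ants at (1,3),(0,2)
  0 0 1 0
  0 0 0 1
  0 0 0 0
  0 0 0 0
After step 3: ants at (0,3),(0,3)
  0 0 0 3
  0 0 0 0
  0 0 0 0
  0 0 0 0

0 0 0 3
0 0 0 0
0 0 0 0
0 0 0 0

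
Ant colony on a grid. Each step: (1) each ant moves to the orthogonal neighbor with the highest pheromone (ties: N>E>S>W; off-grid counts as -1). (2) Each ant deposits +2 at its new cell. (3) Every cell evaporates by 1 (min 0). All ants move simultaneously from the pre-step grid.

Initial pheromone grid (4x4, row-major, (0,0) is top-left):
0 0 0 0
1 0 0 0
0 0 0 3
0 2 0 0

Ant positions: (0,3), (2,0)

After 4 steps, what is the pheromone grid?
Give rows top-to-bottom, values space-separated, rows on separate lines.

After step 1: ants at (1,3),(1,0)
  0 0 0 0
  2 0 0 1
  0 0 0 2
  0 1 0 0
After step 2: ants at (2,3),(0,0)
  1 0 0 0
  1 0 0 0
  0 0 0 3
  0 0 0 0
After step 3: ants at (1,3),(1,0)
  0 0 0 0
  2 0 0 1
  0 0 0 2
  0 0 0 0
After step 4: ants at (2,3),(0,0)
  1 0 0 0
  1 0 0 0
  0 0 0 3
  0 0 0 0

1 0 0 0
1 0 0 0
0 0 0 3
0 0 0 0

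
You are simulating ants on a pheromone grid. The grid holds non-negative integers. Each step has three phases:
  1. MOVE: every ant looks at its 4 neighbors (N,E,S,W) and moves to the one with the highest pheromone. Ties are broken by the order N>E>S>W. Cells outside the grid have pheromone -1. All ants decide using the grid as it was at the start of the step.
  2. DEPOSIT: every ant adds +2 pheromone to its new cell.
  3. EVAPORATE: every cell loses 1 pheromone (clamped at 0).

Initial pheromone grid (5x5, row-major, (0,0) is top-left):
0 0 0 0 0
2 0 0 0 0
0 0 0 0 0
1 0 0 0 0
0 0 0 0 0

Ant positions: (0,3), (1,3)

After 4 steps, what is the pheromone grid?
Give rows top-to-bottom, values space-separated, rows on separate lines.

After step 1: ants at (0,4),(0,3)
  0 0 0 1 1
  1 0 0 0 0
  0 0 0 0 0
  0 0 0 0 0
  0 0 0 0 0
After step 2: ants at (0,3),(0,4)
  0 0 0 2 2
  0 0 0 0 0
  0 0 0 0 0
  0 0 0 0 0
  0 0 0 0 0
After step 3: ants at (0,4),(0,3)
  0 0 0 3 3
  0 0 0 0 0
  0 0 0 0 0
  0 0 0 0 0
  0 0 0 0 0
After step 4: ants at (0,3),(0,4)
  0 0 0 4 4
  0 0 0 0 0
  0 0 0 0 0
  0 0 0 0 0
  0 0 0 0 0

0 0 0 4 4
0 0 0 0 0
0 0 0 0 0
0 0 0 0 0
0 0 0 0 0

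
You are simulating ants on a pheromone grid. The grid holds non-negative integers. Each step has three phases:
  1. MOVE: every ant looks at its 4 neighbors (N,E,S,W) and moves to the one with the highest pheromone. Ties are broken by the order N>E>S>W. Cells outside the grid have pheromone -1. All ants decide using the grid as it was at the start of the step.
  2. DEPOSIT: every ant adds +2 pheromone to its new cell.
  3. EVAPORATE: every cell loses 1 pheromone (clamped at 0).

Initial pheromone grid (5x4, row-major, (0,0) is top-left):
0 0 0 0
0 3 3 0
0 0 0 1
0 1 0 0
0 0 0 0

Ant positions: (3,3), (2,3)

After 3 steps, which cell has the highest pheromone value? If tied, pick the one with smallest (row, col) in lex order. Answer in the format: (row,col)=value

Answer: (2,3)=4

Derivation:
Step 1: ant0:(3,3)->N->(2,3) | ant1:(2,3)->N->(1,3)
  grid max=2 at (1,1)
Step 2: ant0:(2,3)->N->(1,3) | ant1:(1,3)->S->(2,3)
  grid max=3 at (2,3)
Step 3: ant0:(1,3)->S->(2,3) | ant1:(2,3)->N->(1,3)
  grid max=4 at (2,3)
Final grid:
  0 0 0 0
  0 0 0 3
  0 0 0 4
  0 0 0 0
  0 0 0 0
Max pheromone 4 at (2,3)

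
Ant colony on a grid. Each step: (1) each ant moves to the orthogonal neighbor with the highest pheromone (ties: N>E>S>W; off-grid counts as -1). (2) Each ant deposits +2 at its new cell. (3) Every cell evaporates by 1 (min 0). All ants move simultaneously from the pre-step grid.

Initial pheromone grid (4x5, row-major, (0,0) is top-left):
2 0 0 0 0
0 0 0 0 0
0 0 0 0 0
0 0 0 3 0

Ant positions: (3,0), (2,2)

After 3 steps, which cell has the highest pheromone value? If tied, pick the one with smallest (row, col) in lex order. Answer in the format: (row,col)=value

Answer: (0,0)=1

Derivation:
Step 1: ant0:(3,0)->N->(2,0) | ant1:(2,2)->N->(1,2)
  grid max=2 at (3,3)
Step 2: ant0:(2,0)->N->(1,0) | ant1:(1,2)->N->(0,2)
  grid max=1 at (0,2)
Step 3: ant0:(1,0)->N->(0,0) | ant1:(0,2)->E->(0,3)
  grid max=1 at (0,0)
Final grid:
  1 0 0 1 0
  0 0 0 0 0
  0 0 0 0 0
  0 0 0 0 0
Max pheromone 1 at (0,0)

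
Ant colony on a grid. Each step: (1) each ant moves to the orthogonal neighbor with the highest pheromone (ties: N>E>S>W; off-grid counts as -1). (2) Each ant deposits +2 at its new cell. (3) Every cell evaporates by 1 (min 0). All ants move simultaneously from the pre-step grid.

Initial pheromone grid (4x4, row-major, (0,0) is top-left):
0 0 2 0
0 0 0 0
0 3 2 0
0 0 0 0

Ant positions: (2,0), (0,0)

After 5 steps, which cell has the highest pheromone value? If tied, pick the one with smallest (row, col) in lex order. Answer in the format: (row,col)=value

Step 1: ant0:(2,0)->E->(2,1) | ant1:(0,0)->E->(0,1)
  grid max=4 at (2,1)
Step 2: ant0:(2,1)->E->(2,2) | ant1:(0,1)->E->(0,2)
  grid max=3 at (2,1)
Step 3: ant0:(2,2)->W->(2,1) | ant1:(0,2)->E->(0,3)
  grid max=4 at (2,1)
Step 4: ant0:(2,1)->E->(2,2) | ant1:(0,3)->W->(0,2)
  grid max=3 at (2,1)
Step 5: ant0:(2,2)->W->(2,1) | ant1:(0,2)->E->(0,3)
  grid max=4 at (2,1)
Final grid:
  0 0 1 1
  0 0 0 0
  0 4 1 0
  0 0 0 0
Max pheromone 4 at (2,1)

Answer: (2,1)=4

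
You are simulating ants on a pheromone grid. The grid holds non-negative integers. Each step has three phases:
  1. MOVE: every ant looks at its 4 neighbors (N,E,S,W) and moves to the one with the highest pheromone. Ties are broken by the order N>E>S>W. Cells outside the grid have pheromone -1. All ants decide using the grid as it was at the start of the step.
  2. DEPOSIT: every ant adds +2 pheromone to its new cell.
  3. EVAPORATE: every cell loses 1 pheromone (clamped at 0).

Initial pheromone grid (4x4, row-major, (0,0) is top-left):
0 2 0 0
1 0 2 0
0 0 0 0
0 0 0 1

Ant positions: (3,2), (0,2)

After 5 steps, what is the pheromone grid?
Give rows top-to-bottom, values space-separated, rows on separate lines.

After step 1: ants at (3,3),(1,2)
  0 1 0 0
  0 0 3 0
  0 0 0 0
  0 0 0 2
After step 2: ants at (2,3),(0,2)
  0 0 1 0
  0 0 2 0
  0 0 0 1
  0 0 0 1
After step 3: ants at (3,3),(1,2)
  0 0 0 0
  0 0 3 0
  0 0 0 0
  0 0 0 2
After step 4: ants at (2,3),(0,2)
  0 0 1 0
  0 0 2 0
  0 0 0 1
  0 0 0 1
After step 5: ants at (3,3),(1,2)
  0 0 0 0
  0 0 3 0
  0 0 0 0
  0 0 0 2

0 0 0 0
0 0 3 0
0 0 0 0
0 0 0 2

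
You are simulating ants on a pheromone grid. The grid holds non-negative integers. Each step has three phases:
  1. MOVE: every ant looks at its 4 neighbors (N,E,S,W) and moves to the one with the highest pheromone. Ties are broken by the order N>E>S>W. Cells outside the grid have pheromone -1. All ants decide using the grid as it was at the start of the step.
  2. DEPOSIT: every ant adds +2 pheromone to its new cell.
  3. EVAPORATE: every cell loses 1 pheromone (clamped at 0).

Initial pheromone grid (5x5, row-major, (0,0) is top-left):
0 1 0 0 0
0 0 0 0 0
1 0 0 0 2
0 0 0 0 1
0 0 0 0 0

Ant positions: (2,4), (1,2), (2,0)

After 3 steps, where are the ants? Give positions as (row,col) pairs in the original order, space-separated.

Step 1: ant0:(2,4)->S->(3,4) | ant1:(1,2)->N->(0,2) | ant2:(2,0)->N->(1,0)
  grid max=2 at (3,4)
Step 2: ant0:(3,4)->N->(2,4) | ant1:(0,2)->E->(0,3) | ant2:(1,0)->N->(0,0)
  grid max=2 at (2,4)
Step 3: ant0:(2,4)->S->(3,4) | ant1:(0,3)->E->(0,4) | ant2:(0,0)->E->(0,1)
  grid max=2 at (3,4)

(3,4) (0,4) (0,1)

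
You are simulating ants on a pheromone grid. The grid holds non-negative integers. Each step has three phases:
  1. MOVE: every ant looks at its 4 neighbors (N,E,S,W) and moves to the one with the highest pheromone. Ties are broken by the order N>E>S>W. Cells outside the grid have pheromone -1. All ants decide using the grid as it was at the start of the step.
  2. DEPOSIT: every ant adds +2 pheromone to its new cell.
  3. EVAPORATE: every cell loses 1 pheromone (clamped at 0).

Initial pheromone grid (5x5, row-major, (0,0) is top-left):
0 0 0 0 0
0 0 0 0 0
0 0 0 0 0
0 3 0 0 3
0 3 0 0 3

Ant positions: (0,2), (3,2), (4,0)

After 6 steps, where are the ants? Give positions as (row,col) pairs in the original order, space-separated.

Step 1: ant0:(0,2)->E->(0,3) | ant1:(3,2)->W->(3,1) | ant2:(4,0)->E->(4,1)
  grid max=4 at (3,1)
Step 2: ant0:(0,3)->E->(0,4) | ant1:(3,1)->S->(4,1) | ant2:(4,1)->N->(3,1)
  grid max=5 at (3,1)
Step 3: ant0:(0,4)->S->(1,4) | ant1:(4,1)->N->(3,1) | ant2:(3,1)->S->(4,1)
  grid max=6 at (3,1)
Step 4: ant0:(1,4)->N->(0,4) | ant1:(3,1)->S->(4,1) | ant2:(4,1)->N->(3,1)
  grid max=7 at (3,1)
Step 5: ant0:(0,4)->S->(1,4) | ant1:(4,1)->N->(3,1) | ant2:(3,1)->S->(4,1)
  grid max=8 at (3,1)
Step 6: ant0:(1,4)->N->(0,4) | ant1:(3,1)->S->(4,1) | ant2:(4,1)->N->(3,1)
  grid max=9 at (3,1)

(0,4) (4,1) (3,1)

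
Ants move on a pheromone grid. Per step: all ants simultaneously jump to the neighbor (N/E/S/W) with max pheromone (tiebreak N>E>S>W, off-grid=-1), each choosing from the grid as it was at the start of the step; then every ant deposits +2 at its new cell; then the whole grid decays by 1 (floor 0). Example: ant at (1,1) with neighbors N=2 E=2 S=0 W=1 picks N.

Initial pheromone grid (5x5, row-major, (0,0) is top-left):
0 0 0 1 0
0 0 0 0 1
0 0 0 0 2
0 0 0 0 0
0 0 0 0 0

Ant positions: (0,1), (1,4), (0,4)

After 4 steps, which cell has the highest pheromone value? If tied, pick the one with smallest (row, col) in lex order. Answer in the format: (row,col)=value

Step 1: ant0:(0,1)->E->(0,2) | ant1:(1,4)->S->(2,4) | ant2:(0,4)->S->(1,4)
  grid max=3 at (2,4)
Step 2: ant0:(0,2)->E->(0,3) | ant1:(2,4)->N->(1,4) | ant2:(1,4)->S->(2,4)
  grid max=4 at (2,4)
Step 3: ant0:(0,3)->E->(0,4) | ant1:(1,4)->S->(2,4) | ant2:(2,4)->N->(1,4)
  grid max=5 at (2,4)
Step 4: ant0:(0,4)->S->(1,4) | ant1:(2,4)->N->(1,4) | ant2:(1,4)->S->(2,4)
  grid max=7 at (1,4)
Final grid:
  0 0 0 0 0
  0 0 0 0 7
  0 0 0 0 6
  0 0 0 0 0
  0 0 0 0 0
Max pheromone 7 at (1,4)

Answer: (1,4)=7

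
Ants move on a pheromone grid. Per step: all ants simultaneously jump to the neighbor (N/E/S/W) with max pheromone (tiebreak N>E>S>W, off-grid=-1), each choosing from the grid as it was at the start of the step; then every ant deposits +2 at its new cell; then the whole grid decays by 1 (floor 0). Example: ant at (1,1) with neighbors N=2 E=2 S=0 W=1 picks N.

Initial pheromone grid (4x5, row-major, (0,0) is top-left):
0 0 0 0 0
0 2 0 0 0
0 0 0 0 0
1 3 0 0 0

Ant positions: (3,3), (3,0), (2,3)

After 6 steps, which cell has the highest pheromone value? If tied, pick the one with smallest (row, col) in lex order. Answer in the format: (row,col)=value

Answer: (1,3)=6

Derivation:
Step 1: ant0:(3,3)->N->(2,3) | ant1:(3,0)->E->(3,1) | ant2:(2,3)->N->(1,3)
  grid max=4 at (3,1)
Step 2: ant0:(2,3)->N->(1,3) | ant1:(3,1)->N->(2,1) | ant2:(1,3)->S->(2,3)
  grid max=3 at (3,1)
Step 3: ant0:(1,3)->S->(2,3) | ant1:(2,1)->S->(3,1) | ant2:(2,3)->N->(1,3)
  grid max=4 at (3,1)
Step 4: ant0:(2,3)->N->(1,3) | ant1:(3,1)->N->(2,1) | ant2:(1,3)->S->(2,3)
  grid max=4 at (1,3)
Step 5: ant0:(1,3)->S->(2,3) | ant1:(2,1)->S->(3,1) | ant2:(2,3)->N->(1,3)
  grid max=5 at (1,3)
Step 6: ant0:(2,3)->N->(1,3) | ant1:(3,1)->N->(2,1) | ant2:(1,3)->S->(2,3)
  grid max=6 at (1,3)
Final grid:
  0 0 0 0 0
  0 0 0 6 0
  0 1 0 6 0
  0 3 0 0 0
Max pheromone 6 at (1,3)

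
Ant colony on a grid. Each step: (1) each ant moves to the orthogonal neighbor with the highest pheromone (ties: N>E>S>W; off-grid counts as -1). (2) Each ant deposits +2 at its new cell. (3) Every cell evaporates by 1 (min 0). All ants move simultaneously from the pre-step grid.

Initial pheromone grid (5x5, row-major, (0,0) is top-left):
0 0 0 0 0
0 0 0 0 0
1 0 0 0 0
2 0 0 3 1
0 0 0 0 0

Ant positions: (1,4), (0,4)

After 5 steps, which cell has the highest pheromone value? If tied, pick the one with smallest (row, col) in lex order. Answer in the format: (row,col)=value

Step 1: ant0:(1,4)->N->(0,4) | ant1:(0,4)->S->(1,4)
  grid max=2 at (3,3)
Step 2: ant0:(0,4)->S->(1,4) | ant1:(1,4)->N->(0,4)
  grid max=2 at (0,4)
Step 3: ant0:(1,4)->N->(0,4) | ant1:(0,4)->S->(1,4)
  grid max=3 at (0,4)
Step 4: ant0:(0,4)->S->(1,4) | ant1:(1,4)->N->(0,4)
  grid max=4 at (0,4)
Step 5: ant0:(1,4)->N->(0,4) | ant1:(0,4)->S->(1,4)
  grid max=5 at (0,4)
Final grid:
  0 0 0 0 5
  0 0 0 0 5
  0 0 0 0 0
  0 0 0 0 0
  0 0 0 0 0
Max pheromone 5 at (0,4)

Answer: (0,4)=5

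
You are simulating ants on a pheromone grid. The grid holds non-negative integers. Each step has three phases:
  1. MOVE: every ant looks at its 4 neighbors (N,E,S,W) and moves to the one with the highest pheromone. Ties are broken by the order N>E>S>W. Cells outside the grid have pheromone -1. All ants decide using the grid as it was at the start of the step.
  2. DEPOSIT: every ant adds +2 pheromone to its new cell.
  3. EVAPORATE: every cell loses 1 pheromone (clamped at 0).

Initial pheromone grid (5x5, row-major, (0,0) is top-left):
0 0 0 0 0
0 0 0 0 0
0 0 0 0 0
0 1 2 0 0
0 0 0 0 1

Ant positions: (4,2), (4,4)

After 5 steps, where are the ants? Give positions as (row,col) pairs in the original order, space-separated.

Step 1: ant0:(4,2)->N->(3,2) | ant1:(4,4)->N->(3,4)
  grid max=3 at (3,2)
Step 2: ant0:(3,2)->N->(2,2) | ant1:(3,4)->N->(2,4)
  grid max=2 at (3,2)
Step 3: ant0:(2,2)->S->(3,2) | ant1:(2,4)->N->(1,4)
  grid max=3 at (3,2)
Step 4: ant0:(3,2)->N->(2,2) | ant1:(1,4)->N->(0,4)
  grid max=2 at (3,2)
Step 5: ant0:(2,2)->S->(3,2) | ant1:(0,4)->S->(1,4)
  grid max=3 at (3,2)

(3,2) (1,4)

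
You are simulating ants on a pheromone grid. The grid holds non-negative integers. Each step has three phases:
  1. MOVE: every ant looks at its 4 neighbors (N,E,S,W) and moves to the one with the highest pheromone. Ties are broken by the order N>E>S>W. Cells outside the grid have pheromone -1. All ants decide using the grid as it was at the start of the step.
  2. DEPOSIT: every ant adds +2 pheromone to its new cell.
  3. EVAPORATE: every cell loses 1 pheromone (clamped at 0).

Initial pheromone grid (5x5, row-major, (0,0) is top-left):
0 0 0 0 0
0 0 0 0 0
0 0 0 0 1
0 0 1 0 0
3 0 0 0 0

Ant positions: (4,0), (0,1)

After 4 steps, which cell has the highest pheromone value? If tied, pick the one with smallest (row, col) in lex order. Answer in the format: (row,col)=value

Step 1: ant0:(4,0)->N->(3,0) | ant1:(0,1)->E->(0,2)
  grid max=2 at (4,0)
Step 2: ant0:(3,0)->S->(4,0) | ant1:(0,2)->E->(0,3)
  grid max=3 at (4,0)
Step 3: ant0:(4,0)->N->(3,0) | ant1:(0,3)->E->(0,4)
  grid max=2 at (4,0)
Step 4: ant0:(3,0)->S->(4,0) | ant1:(0,4)->S->(1,4)
  grid max=3 at (4,0)
Final grid:
  0 0 0 0 0
  0 0 0 0 1
  0 0 0 0 0
  0 0 0 0 0
  3 0 0 0 0
Max pheromone 3 at (4,0)

Answer: (4,0)=3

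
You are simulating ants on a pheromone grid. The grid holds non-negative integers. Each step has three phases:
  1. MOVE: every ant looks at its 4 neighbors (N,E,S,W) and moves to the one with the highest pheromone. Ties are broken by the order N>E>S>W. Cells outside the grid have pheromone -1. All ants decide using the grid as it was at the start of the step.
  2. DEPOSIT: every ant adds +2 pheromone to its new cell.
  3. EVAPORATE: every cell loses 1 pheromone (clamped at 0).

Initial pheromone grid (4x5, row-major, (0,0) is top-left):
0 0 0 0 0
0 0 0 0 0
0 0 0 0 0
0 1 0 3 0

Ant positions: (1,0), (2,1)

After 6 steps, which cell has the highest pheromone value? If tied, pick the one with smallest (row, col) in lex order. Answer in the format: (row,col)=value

Answer: (1,4)=1

Derivation:
Step 1: ant0:(1,0)->N->(0,0) | ant1:(2,1)->S->(3,1)
  grid max=2 at (3,1)
Step 2: ant0:(0,0)->E->(0,1) | ant1:(3,1)->N->(2,1)
  grid max=1 at (0,1)
Step 3: ant0:(0,1)->E->(0,2) | ant1:(2,1)->S->(3,1)
  grid max=2 at (3,1)
Step 4: ant0:(0,2)->E->(0,3) | ant1:(3,1)->N->(2,1)
  grid max=1 at (0,3)
Step 5: ant0:(0,3)->E->(0,4) | ant1:(2,1)->S->(3,1)
  grid max=2 at (3,1)
Step 6: ant0:(0,4)->S->(1,4) | ant1:(3,1)->N->(2,1)
  grid max=1 at (1,4)
Final grid:
  0 0 0 0 0
  0 0 0 0 1
  0 1 0 0 0
  0 1 0 0 0
Max pheromone 1 at (1,4)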